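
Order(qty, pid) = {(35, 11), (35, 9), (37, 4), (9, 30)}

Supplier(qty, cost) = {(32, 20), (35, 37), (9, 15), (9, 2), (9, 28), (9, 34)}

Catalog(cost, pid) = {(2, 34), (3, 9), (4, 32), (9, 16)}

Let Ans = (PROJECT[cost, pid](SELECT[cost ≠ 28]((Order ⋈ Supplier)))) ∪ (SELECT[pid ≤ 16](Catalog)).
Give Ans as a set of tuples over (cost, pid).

Joining Order and Supplier on qty yields {(35, 11, 37), (35, 9, 37), (9, 30, 15), (9, 30, 2), (9, 30, 28), (9, 30, 34)}.
Filtering on cost ≠ 28 leaves {(35, 11, 37), (35, 9, 37), (9, 30, 15), (9, 30, 2), (9, 30, 34)}.
π[cost, pid]: project onto (cost, pid) → {(15, 30), (2, 30), (34, 30), (37, 11), (37, 9)}
Filtering on pid ≤ 16 leaves {(3, 9), (9, 16)}.
Set union of the two operands is {(15, 30), (2, 30), (3, 9), (34, 30), (37, 11), (37, 9), (9, 16)}.

{(15, 30), (2, 30), (3, 9), (34, 30), (37, 11), (37, 9), (9, 16)}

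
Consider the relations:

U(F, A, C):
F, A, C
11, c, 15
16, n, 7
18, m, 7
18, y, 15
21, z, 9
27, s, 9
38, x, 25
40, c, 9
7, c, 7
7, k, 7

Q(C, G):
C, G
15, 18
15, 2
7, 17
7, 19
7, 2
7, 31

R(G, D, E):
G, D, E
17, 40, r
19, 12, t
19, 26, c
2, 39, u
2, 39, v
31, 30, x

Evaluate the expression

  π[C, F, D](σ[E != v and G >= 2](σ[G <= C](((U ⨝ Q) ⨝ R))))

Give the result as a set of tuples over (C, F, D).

{(15, 11, 39), (15, 18, 39), (7, 16, 39), (7, 18, 39), (7, 7, 39)}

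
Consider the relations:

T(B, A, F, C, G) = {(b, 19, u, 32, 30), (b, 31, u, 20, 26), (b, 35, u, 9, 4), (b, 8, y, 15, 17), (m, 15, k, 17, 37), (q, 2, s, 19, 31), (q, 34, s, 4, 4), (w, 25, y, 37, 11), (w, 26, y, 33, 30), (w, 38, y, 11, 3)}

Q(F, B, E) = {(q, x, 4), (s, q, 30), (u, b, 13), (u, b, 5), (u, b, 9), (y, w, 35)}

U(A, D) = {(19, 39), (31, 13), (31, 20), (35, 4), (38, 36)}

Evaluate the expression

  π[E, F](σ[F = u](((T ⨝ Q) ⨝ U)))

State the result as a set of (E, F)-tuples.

{(13, u), (5, u), (9, u)}

Joining T and Q on B, F yields {(b, 19, u, 32, 30, 13), (b, 19, u, 32, 30, 5), (b, 19, u, 32, 30, 9), (b, 31, u, 20, 26, 13), (b, 31, u, 20, 26, 5), (b, 31, u, 20, 26, 9), (b, 35, u, 9, 4, 13), (b, 35, u, 9, 4, 5), (b, 35, u, 9, 4, 9), (q, 2, s, 19, 31, 30), (q, 34, s, 4, 4, 30), (w, 25, y, 37, 11, 35), (w, 26, y, 33, 30, 35), (w, 38, y, 11, 3, 35)}.
Joining (T ⨝ Q) and U on A yields {(b, 19, u, 32, 30, 13, 39), (b, 19, u, 32, 30, 5, 39), (b, 19, u, 32, 30, 9, 39), (b, 31, u, 20, 26, 13, 13), (b, 31, u, 20, 26, 13, 20), (b, 31, u, 20, 26, 5, 13), (b, 31, u, 20, 26, 5, 20), (b, 31, u, 20, 26, 9, 13), (b, 31, u, 20, 26, 9, 20), (b, 35, u, 9, 4, 13, 4), (b, 35, u, 9, 4, 5, 4), (b, 35, u, 9, 4, 9, 4), (w, 38, y, 11, 3, 35, 36)}.
Apply σ_{F = u}; surviving tuples: {(b, 19, u, 32, 30, 13, 39), (b, 19, u, 32, 30, 5, 39), (b, 19, u, 32, 30, 9, 39), (b, 31, u, 20, 26, 13, 13), (b, 31, u, 20, 26, 13, 20), (b, 31, u, 20, 26, 5, 13), (b, 31, u, 20, 26, 5, 20), (b, 31, u, 20, 26, 9, 13), (b, 31, u, 20, 26, 9, 20), (b, 35, u, 9, 4, 13, 4), (b, 35, u, 9, 4, 5, 4), (b, 35, u, 9, 4, 9, 4)}
π[E, F]: project onto (E, F) (9 duplicate(s) eliminated) → {(13, u), (5, u), (9, u)}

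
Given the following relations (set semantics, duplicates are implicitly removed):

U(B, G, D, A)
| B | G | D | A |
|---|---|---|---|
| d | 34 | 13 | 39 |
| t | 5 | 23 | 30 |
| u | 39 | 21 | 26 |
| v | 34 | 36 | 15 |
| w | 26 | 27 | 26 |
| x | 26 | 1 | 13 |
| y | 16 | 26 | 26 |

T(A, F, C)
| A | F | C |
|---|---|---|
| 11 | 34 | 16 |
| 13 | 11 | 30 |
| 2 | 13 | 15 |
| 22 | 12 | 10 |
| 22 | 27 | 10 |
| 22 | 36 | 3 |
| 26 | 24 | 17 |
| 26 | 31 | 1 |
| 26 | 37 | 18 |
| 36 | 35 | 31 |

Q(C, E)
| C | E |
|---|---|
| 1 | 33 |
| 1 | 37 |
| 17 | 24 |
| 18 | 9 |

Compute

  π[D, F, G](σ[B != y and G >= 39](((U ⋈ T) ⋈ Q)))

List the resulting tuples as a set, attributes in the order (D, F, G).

{(21, 24, 39), (21, 31, 39), (21, 37, 39)}

Natural join on A: {(u, 39, 21, 26, 24, 17), (u, 39, 21, 26, 31, 1), (u, 39, 21, 26, 37, 18), (w, 26, 27, 26, 24, 17), (w, 26, 27, 26, 31, 1), (w, 26, 27, 26, 37, 18), (x, 26, 1, 13, 11, 30), (y, 16, 26, 26, 24, 17), (y, 16, 26, 26, 31, 1), (y, 16, 26, 26, 37, 18)}
Natural join on C: {(u, 39, 21, 26, 24, 17, 24), (u, 39, 21, 26, 31, 1, 33), (u, 39, 21, 26, 31, 1, 37), (u, 39, 21, 26, 37, 18, 9), (w, 26, 27, 26, 24, 17, 24), (w, 26, 27, 26, 31, 1, 33), (w, 26, 27, 26, 31, 1, 37), (w, 26, 27, 26, 37, 18, 9), (y, 16, 26, 26, 24, 17, 24), (y, 16, 26, 26, 31, 1, 33), (y, 16, 26, 26, 31, 1, 37), (y, 16, 26, 26, 37, 18, 9)}
Filtering on B != y and G >= 39 leaves {(u, 39, 21, 26, 24, 17, 24), (u, 39, 21, 26, 31, 1, 33), (u, 39, 21, 26, 31, 1, 37), (u, 39, 21, 26, 37, 18, 9)}.
Keep only column(s) D, F, G (1 duplicate(s) eliminated): {(21, 24, 39), (21, 31, 39), (21, 37, 39)}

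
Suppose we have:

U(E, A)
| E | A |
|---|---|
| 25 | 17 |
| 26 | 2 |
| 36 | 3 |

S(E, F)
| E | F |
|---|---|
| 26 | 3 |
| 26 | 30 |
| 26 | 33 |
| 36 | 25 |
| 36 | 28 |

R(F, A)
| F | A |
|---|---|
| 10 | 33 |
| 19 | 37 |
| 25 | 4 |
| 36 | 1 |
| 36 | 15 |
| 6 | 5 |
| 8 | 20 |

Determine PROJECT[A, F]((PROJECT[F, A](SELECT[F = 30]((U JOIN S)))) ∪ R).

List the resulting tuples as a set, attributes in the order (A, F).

Natural join on E: {(26, 2, 3), (26, 2, 30), (26, 2, 33), (36, 3, 25), (36, 3, 28)}
Apply σ_{F = 30}; surviving tuples: {(26, 2, 30)}
π[F, A]: project onto (F, A) → {(30, 2)}
Set union of the two operands is {(10, 33), (19, 37), (25, 4), (30, 2), (36, 1), (36, 15), (6, 5), (8, 20)}.
π[A, F]: project onto (A, F) → {(1, 36), (15, 36), (2, 30), (20, 8), (33, 10), (37, 19), (4, 25), (5, 6)}

{(1, 36), (15, 36), (2, 30), (20, 8), (33, 10), (37, 19), (4, 25), (5, 6)}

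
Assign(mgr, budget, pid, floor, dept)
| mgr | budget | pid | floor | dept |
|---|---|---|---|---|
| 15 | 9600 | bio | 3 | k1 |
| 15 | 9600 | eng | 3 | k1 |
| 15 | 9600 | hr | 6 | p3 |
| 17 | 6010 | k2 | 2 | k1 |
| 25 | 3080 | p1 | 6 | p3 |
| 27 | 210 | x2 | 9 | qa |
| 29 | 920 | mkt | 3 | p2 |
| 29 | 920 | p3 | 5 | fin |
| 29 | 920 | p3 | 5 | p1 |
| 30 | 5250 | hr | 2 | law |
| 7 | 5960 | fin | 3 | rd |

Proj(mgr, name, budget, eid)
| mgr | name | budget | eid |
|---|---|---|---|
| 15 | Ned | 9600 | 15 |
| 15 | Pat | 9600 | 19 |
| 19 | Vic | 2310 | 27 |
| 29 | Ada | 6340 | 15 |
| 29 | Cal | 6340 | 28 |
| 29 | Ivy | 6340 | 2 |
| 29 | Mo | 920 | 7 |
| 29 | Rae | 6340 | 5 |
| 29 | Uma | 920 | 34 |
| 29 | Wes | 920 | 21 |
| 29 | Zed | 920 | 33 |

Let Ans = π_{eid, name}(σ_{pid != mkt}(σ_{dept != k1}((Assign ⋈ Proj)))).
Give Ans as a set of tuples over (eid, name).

{(15, Ned), (19, Pat), (21, Wes), (33, Zed), (34, Uma), (7, Mo)}

Natural join on mgr, budget: {(15, 9600, bio, 3, k1, Ned, 15), (15, 9600, bio, 3, k1, Pat, 19), (15, 9600, eng, 3, k1, Ned, 15), (15, 9600, eng, 3, k1, Pat, 19), (15, 9600, hr, 6, p3, Ned, 15), (15, 9600, hr, 6, p3, Pat, 19), (29, 920, mkt, 3, p2, Mo, 7), (29, 920, mkt, 3, p2, Uma, 34), (29, 920, mkt, 3, p2, Wes, 21), (29, 920, mkt, 3, p2, Zed, 33), (29, 920, p3, 5, fin, Mo, 7), (29, 920, p3, 5, fin, Uma, 34), (29, 920, p3, 5, fin, Wes, 21), (29, 920, p3, 5, fin, Zed, 33), (29, 920, p3, 5, p1, Mo, 7), (29, 920, p3, 5, p1, Uma, 34), (29, 920, p3, 5, p1, Wes, 21), (29, 920, p3, 5, p1, Zed, 33)}
Apply σ_{dept != k1}; surviving tuples: {(15, 9600, hr, 6, p3, Ned, 15), (15, 9600, hr, 6, p3, Pat, 19), (29, 920, mkt, 3, p2, Mo, 7), (29, 920, mkt, 3, p2, Uma, 34), (29, 920, mkt, 3, p2, Wes, 21), (29, 920, mkt, 3, p2, Zed, 33), (29, 920, p3, 5, fin, Mo, 7), (29, 920, p3, 5, fin, Uma, 34), (29, 920, p3, 5, fin, Wes, 21), (29, 920, p3, 5, fin, Zed, 33), (29, 920, p3, 5, p1, Mo, 7), (29, 920, p3, 5, p1, Uma, 34), (29, 920, p3, 5, p1, Wes, 21), (29, 920, p3, 5, p1, Zed, 33)}
Apply σ_{pid != mkt}; surviving tuples: {(15, 9600, hr, 6, p3, Ned, 15), (15, 9600, hr, 6, p3, Pat, 19), (29, 920, p3, 5, fin, Mo, 7), (29, 920, p3, 5, fin, Uma, 34), (29, 920, p3, 5, fin, Wes, 21), (29, 920, p3, 5, fin, Zed, 33), (29, 920, p3, 5, p1, Mo, 7), (29, 920, p3, 5, p1, Uma, 34), (29, 920, p3, 5, p1, Wes, 21), (29, 920, p3, 5, p1, Zed, 33)}
Keep only column(s) eid, name (4 duplicate(s) eliminated): {(15, Ned), (19, Pat), (21, Wes), (33, Zed), (34, Uma), (7, Mo)}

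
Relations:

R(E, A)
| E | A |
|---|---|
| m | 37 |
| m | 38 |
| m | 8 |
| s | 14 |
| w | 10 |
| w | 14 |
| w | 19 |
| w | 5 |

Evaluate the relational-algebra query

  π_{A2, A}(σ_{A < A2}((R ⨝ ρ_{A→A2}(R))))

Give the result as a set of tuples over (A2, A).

ρ[A→A2]: schema becomes (E, A2); tuples unchanged.
Joining R and ρ_{A→A2}(R) on E yields {(m, 37, 37), (m, 37, 38), (m, 37, 8), (m, 38, 37), (m, 38, 38), (m, 38, 8), (m, 8, 37), (m, 8, 38), (m, 8, 8), (s, 14, 14), (w, 10, 10), (w, 10, 14), (w, 10, 19), (w, 10, 5), (w, 14, 10), (w, 14, 14), (w, 14, 19), (w, 14, 5), (w, 19, 10), (w, 19, 14), (w, 19, 19), (w, 19, 5), (w, 5, 10), (w, 5, 14), (w, 5, 19), (w, 5, 5)}.
Apply σ_{A < A2}; surviving tuples: {(m, 37, 38), (m, 8, 37), (m, 8, 38), (w, 10, 14), (w, 10, 19), (w, 14, 19), (w, 5, 10), (w, 5, 14), (w, 5, 19)}
π[A2, A]: project onto (A2, A) → {(10, 5), (14, 10), (14, 5), (19, 10), (19, 14), (19, 5), (37, 8), (38, 37), (38, 8)}

{(10, 5), (14, 10), (14, 5), (19, 10), (19, 14), (19, 5), (37, 8), (38, 37), (38, 8)}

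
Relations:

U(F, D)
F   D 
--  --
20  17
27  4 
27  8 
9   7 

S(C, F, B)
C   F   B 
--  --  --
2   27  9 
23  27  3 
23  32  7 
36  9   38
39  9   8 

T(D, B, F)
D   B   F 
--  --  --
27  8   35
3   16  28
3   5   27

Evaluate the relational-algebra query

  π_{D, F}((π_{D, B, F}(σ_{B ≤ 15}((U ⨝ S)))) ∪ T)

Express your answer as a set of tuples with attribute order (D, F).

{(27, 35), (3, 27), (3, 28), (4, 27), (7, 9), (8, 27)}

U ⋈ S (natural join on F): {(27, 4, 2, 9), (27, 4, 23, 3), (27, 8, 2, 9), (27, 8, 23, 3), (9, 7, 36, 38), (9, 7, 39, 8)}
Apply σ_{B ≤ 15}; surviving tuples: {(27, 4, 2, 9), (27, 4, 23, 3), (27, 8, 2, 9), (27, 8, 23, 3), (9, 7, 39, 8)}
Keep only column(s) D, B, F: {(4, 3, 27), (4, 9, 27), (7, 8, 9), (8, 3, 27), (8, 9, 27)}
Taking the union: {(27, 8, 35), (3, 16, 28), (3, 5, 27), (4, 3, 27), (4, 9, 27), (7, 8, 9), (8, 3, 27), (8, 9, 27)}
Keep only column(s) D, F (2 duplicate(s) eliminated): {(27, 35), (3, 27), (3, 28), (4, 27), (7, 9), (8, 27)}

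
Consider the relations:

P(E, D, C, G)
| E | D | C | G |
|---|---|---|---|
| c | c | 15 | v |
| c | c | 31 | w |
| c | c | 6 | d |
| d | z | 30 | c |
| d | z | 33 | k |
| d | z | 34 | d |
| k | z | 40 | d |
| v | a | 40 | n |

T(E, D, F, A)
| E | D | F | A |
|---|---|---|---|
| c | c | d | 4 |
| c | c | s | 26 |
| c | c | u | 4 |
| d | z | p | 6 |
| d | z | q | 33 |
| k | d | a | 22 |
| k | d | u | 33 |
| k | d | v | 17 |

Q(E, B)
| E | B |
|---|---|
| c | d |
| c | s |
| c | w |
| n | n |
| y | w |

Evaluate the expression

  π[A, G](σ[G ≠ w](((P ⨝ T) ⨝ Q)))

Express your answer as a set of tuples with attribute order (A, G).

Joining P and T on E, D yields {(c, c, 15, v, d, 4), (c, c, 15, v, s, 26), (c, c, 15, v, u, 4), (c, c, 31, w, d, 4), (c, c, 31, w, s, 26), (c, c, 31, w, u, 4), (c, c, 6, d, d, 4), (c, c, 6, d, s, 26), (c, c, 6, d, u, 4), (d, z, 30, c, p, 6), (d, z, 30, c, q, 33), (d, z, 33, k, p, 6), (d, z, 33, k, q, 33), (d, z, 34, d, p, 6), (d, z, 34, d, q, 33)}.
Joining (P ⨝ T) and Q on E yields {(c, c, 15, v, d, 4, d), (c, c, 15, v, d, 4, s), (c, c, 15, v, d, 4, w), (c, c, 15, v, s, 26, d), (c, c, 15, v, s, 26, s), (c, c, 15, v, s, 26, w), (c, c, 15, v, u, 4, d), (c, c, 15, v, u, 4, s), (c, c, 15, v, u, 4, w), (c, c, 31, w, d, 4, d), (c, c, 31, w, d, 4, s), (c, c, 31, w, d, 4, w), (c, c, 31, w, s, 26, d), (c, c, 31, w, s, 26, s), (c, c, 31, w, s, 26, w), (c, c, 31, w, u, 4, d), (c, c, 31, w, u, 4, s), (c, c, 31, w, u, 4, w), (c, c, 6, d, d, 4, d), (c, c, 6, d, d, 4, s), (c, c, 6, d, d, 4, w), (c, c, 6, d, s, 26, d), (c, c, 6, d, s, 26, s), (c, c, 6, d, s, 26, w), (c, c, 6, d, u, 4, d), (c, c, 6, d, u, 4, s), (c, c, 6, d, u, 4, w)}.
Selection G ≠ w: {(c, c, 15, v, d, 4, d), (c, c, 15, v, d, 4, s), (c, c, 15, v, d, 4, w), (c, c, 15, v, s, 26, d), (c, c, 15, v, s, 26, s), (c, c, 15, v, s, 26, w), (c, c, 15, v, u, 4, d), (c, c, 15, v, u, 4, s), (c, c, 15, v, u, 4, w), (c, c, 6, d, d, 4, d), (c, c, 6, d, d, 4, s), (c, c, 6, d, d, 4, w), (c, c, 6, d, s, 26, d), (c, c, 6, d, s, 26, s), (c, c, 6, d, s, 26, w), (c, c, 6, d, u, 4, d), (c, c, 6, d, u, 4, s), (c, c, 6, d, u, 4, w)}
Keep only column(s) A, G (14 duplicate(s) eliminated): {(26, d), (26, v), (4, d), (4, v)}

{(26, d), (26, v), (4, d), (4, v)}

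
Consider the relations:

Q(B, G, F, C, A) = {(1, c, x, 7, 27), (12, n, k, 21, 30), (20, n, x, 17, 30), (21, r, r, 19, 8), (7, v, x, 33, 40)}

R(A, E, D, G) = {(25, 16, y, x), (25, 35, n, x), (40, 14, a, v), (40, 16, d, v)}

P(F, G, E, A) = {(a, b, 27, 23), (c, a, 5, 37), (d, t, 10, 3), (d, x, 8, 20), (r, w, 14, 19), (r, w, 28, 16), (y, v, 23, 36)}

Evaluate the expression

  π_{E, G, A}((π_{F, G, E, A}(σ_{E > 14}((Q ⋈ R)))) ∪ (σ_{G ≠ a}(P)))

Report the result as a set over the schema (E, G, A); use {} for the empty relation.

{(10, t, 3), (14, w, 19), (16, v, 40), (23, v, 36), (27, b, 23), (28, w, 16), (8, x, 20)}

Joining Q and R on G, A yields {(7, v, x, 33, 40, 14, a), (7, v, x, 33, 40, 16, d)}.
Apply σ_{E > 14}; surviving tuples: {(7, v, x, 33, 40, 16, d)}
Keep only column(s) F, G, E, A: {(x, v, 16, 40)}
Apply σ_{G ≠ a}; surviving tuples: {(a, b, 27, 23), (d, t, 10, 3), (d, x, 8, 20), (r, w, 14, 19), (r, w, 28, 16), (y, v, 23, 36)}
Union: {(x, v, 16, 40)} with {(a, b, 27, 23), (d, t, 10, 3), (d, x, 8, 20), (r, w, 14, 19), (r, w, 28, 16), (y, v, 23, 36)} → {(a, b, 27, 23), (d, t, 10, 3), (d, x, 8, 20), (r, w, 14, 19), (r, w, 28, 16), (x, v, 16, 40), (y, v, 23, 36)}
Keep only column(s) E, G, A: {(10, t, 3), (14, w, 19), (16, v, 40), (23, v, 36), (27, b, 23), (28, w, 16), (8, x, 20)}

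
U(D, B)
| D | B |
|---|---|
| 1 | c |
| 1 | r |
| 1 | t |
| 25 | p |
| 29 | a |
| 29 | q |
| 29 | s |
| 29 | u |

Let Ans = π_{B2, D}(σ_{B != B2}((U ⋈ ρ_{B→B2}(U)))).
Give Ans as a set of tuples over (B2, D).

ρ[B→B2]: schema becomes (D, B2); tuples unchanged.
Natural join on D: {(1, c, c), (1, c, r), (1, c, t), (1, r, c), (1, r, r), (1, r, t), (1, t, c), (1, t, r), (1, t, t), (25, p, p), (29, a, a), (29, a, q), (29, a, s), (29, a, u), (29, q, a), (29, q, q), (29, q, s), (29, q, u), (29, s, a), (29, s, q), (29, s, s), (29, s, u), (29, u, a), (29, u, q), (29, u, s), (29, u, u)}
Apply σ_{B != B2}; surviving tuples: {(1, c, r), (1, c, t), (1, r, c), (1, r, t), (1, t, c), (1, t, r), (29, a, q), (29, a, s), (29, a, u), (29, q, a), (29, q, s), (29, q, u), (29, s, a), (29, s, q), (29, s, u), (29, u, a), (29, u, q), (29, u, s)}
Keep only column(s) B2, D (11 duplicate(s) eliminated): {(a, 29), (c, 1), (q, 29), (r, 1), (s, 29), (t, 1), (u, 29)}

{(a, 29), (c, 1), (q, 29), (r, 1), (s, 29), (t, 1), (u, 29)}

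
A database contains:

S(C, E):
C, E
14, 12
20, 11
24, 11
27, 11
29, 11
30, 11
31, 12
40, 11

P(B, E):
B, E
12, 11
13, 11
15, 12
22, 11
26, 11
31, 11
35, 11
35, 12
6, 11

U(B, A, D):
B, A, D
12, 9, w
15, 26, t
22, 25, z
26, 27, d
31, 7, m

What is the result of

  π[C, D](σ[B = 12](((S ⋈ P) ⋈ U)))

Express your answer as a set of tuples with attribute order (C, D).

{(20, w), (24, w), (27, w), (29, w), (30, w), (40, w)}

Joining S and P on E yields {(14, 12, 15), (14, 12, 35), (20, 11, 12), (20, 11, 13), (20, 11, 22), (20, 11, 26), (20, 11, 31), (20, 11, 35), (20, 11, 6), (24, 11, 12), (24, 11, 13), (24, 11, 22), (24, 11, 26), (24, 11, 31), (24, 11, 35), (24, 11, 6), (27, 11, 12), (27, 11, 13), (27, 11, 22), (27, 11, 26), (27, 11, 31), (27, 11, 35), (27, 11, 6), (29, 11, 12), (29, 11, 13), (29, 11, 22), (29, 11, 26), (29, 11, 31), (29, 11, 35), (29, 11, 6), (30, 11, 12), (30, 11, 13), (30, 11, 22), (30, 11, 26), (30, 11, 31), (30, 11, 35), (30, 11, 6), (31, 12, 15), (31, 12, 35), (40, 11, 12), (40, 11, 13), (40, 11, 22), (40, 11, 26), (40, 11, 31), (40, 11, 35), (40, 11, 6)}.
Joining (S ⋈ P) and U on B yields {(14, 12, 15, 26, t), (20, 11, 12, 9, w), (20, 11, 22, 25, z), (20, 11, 26, 27, d), (20, 11, 31, 7, m), (24, 11, 12, 9, w), (24, 11, 22, 25, z), (24, 11, 26, 27, d), (24, 11, 31, 7, m), (27, 11, 12, 9, w), (27, 11, 22, 25, z), (27, 11, 26, 27, d), (27, 11, 31, 7, m), (29, 11, 12, 9, w), (29, 11, 22, 25, z), (29, 11, 26, 27, d), (29, 11, 31, 7, m), (30, 11, 12, 9, w), (30, 11, 22, 25, z), (30, 11, 26, 27, d), (30, 11, 31, 7, m), (31, 12, 15, 26, t), (40, 11, 12, 9, w), (40, 11, 22, 25, z), (40, 11, 26, 27, d), (40, 11, 31, 7, m)}.
Filtering on B = 12 leaves {(20, 11, 12, 9, w), (24, 11, 12, 9, w), (27, 11, 12, 9, w), (29, 11, 12, 9, w), (30, 11, 12, 9, w), (40, 11, 12, 9, w)}.
Projecting to C, D: {(20, w), (24, w), (27, w), (29, w), (30, w), (40, w)}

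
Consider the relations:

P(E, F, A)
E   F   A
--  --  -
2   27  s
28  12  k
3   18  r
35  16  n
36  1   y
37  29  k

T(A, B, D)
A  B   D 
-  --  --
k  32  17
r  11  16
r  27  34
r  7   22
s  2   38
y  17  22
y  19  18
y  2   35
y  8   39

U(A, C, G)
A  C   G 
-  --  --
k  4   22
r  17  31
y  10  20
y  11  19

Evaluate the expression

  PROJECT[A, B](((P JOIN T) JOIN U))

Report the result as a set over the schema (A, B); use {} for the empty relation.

{(k, 32), (r, 11), (r, 27), (r, 7), (y, 17), (y, 19), (y, 2), (y, 8)}

Joining P and T on A yields {(2, 27, s, 2, 38), (28, 12, k, 32, 17), (3, 18, r, 11, 16), (3, 18, r, 27, 34), (3, 18, r, 7, 22), (36, 1, y, 17, 22), (36, 1, y, 19, 18), (36, 1, y, 2, 35), (36, 1, y, 8, 39), (37, 29, k, 32, 17)}.
Joining (P JOIN T) and U on A yields {(28, 12, k, 32, 17, 4, 22), (3, 18, r, 11, 16, 17, 31), (3, 18, r, 27, 34, 17, 31), (3, 18, r, 7, 22, 17, 31), (36, 1, y, 17, 22, 10, 20), (36, 1, y, 17, 22, 11, 19), (36, 1, y, 19, 18, 10, 20), (36, 1, y, 19, 18, 11, 19), (36, 1, y, 2, 35, 10, 20), (36, 1, y, 2, 35, 11, 19), (36, 1, y, 8, 39, 10, 20), (36, 1, y, 8, 39, 11, 19), (37, 29, k, 32, 17, 4, 22)}.
Projecting to A, B (5 duplicate(s) eliminated): {(k, 32), (r, 11), (r, 27), (r, 7), (y, 17), (y, 19), (y, 2), (y, 8)}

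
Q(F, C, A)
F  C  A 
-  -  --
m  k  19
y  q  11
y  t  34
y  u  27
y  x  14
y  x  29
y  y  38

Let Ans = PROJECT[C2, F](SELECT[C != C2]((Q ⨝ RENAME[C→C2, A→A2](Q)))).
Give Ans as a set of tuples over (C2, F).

{(q, y), (t, y), (u, y), (x, y), (y, y)}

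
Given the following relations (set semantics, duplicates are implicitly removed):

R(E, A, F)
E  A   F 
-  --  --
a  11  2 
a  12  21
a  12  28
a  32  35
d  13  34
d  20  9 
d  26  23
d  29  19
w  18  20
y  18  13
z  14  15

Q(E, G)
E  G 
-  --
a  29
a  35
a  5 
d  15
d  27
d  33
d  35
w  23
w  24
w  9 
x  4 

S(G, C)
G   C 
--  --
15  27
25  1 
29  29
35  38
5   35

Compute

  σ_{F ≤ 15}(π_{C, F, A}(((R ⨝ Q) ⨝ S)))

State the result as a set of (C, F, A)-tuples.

{(27, 9, 20), (29, 2, 11), (35, 2, 11), (38, 2, 11), (38, 9, 20)}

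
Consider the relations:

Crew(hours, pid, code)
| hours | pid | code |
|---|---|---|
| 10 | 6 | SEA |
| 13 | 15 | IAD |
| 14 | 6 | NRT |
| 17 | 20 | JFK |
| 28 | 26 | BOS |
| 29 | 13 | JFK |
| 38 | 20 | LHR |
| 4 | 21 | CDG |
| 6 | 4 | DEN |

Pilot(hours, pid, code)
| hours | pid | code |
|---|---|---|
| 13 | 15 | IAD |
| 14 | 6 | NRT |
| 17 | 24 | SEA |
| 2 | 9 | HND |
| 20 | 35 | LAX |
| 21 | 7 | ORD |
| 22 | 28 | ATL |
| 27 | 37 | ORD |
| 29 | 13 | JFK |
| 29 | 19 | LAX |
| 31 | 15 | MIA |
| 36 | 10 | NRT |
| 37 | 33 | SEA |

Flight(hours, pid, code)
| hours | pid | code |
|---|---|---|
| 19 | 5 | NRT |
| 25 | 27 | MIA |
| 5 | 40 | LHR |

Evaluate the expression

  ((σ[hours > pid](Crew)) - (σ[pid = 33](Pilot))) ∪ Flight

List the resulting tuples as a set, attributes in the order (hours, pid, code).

σ[hours > pid]: keep tuples satisfying hours > pid → {(10, 6, SEA), (14, 6, NRT), (28, 26, BOS), (29, 13, JFK), (38, 20, LHR), (6, 4, DEN)}
σ[pid = 33]: keep tuples satisfying pid = 33 → {(37, 33, SEA)}
Set difference of the two operands is {(10, 6, SEA), (14, 6, NRT), (28, 26, BOS), (29, 13, JFK), (38, 20, LHR), (6, 4, DEN)}.
Set union of the two operands is {(10, 6, SEA), (14, 6, NRT), (19, 5, NRT), (25, 27, MIA), (28, 26, BOS), (29, 13, JFK), (38, 20, LHR), (5, 40, LHR), (6, 4, DEN)}.

{(10, 6, SEA), (14, 6, NRT), (19, 5, NRT), (25, 27, MIA), (28, 26, BOS), (29, 13, JFK), (38, 20, LHR), (5, 40, LHR), (6, 4, DEN)}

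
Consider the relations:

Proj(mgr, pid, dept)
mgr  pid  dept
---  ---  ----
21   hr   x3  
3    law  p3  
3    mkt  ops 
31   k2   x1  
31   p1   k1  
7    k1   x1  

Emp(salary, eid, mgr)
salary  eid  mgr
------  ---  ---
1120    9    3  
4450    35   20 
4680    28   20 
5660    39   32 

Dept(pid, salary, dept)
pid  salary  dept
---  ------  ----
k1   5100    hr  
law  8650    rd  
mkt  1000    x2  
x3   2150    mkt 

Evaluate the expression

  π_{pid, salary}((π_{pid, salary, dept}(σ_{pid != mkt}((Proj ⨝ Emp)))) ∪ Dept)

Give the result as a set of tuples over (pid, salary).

{(k1, 5100), (law, 1120), (law, 8650), (mkt, 1000), (x3, 2150)}

Proj ⋈ Emp (natural join on mgr): {(3, law, p3, 1120, 9), (3, mkt, ops, 1120, 9)}
Apply σ_{pid != mkt}; surviving tuples: {(3, law, p3, 1120, 9)}
Projecting to pid, salary, dept: {(law, 1120, p3)}
Union: {(law, 1120, p3)} with {(k1, 5100, hr), (law, 8650, rd), (mkt, 1000, x2), (x3, 2150, mkt)} → {(k1, 5100, hr), (law, 1120, p3), (law, 8650, rd), (mkt, 1000, x2), (x3, 2150, mkt)}
Projecting to pid, salary: {(k1, 5100), (law, 1120), (law, 8650), (mkt, 1000), (x3, 2150)}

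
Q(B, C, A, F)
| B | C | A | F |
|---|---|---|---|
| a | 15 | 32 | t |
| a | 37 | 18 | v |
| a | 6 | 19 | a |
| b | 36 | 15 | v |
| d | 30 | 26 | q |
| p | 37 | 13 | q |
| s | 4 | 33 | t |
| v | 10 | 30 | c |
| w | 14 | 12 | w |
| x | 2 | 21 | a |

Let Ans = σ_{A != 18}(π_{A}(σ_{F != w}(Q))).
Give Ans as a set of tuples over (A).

{13, 15, 19, 21, 26, 30, 32, 33}

σ[F != w]: keep tuples satisfying F != w → {(a, 15, 32, t), (a, 37, 18, v), (a, 6, 19, a), (b, 36, 15, v), (d, 30, 26, q), (p, 37, 13, q), (s, 4, 33, t), (v, 10, 30, c), (x, 2, 21, a)}
Projecting to A: {13, 15, 18, 19, 21, 26, 30, 32, 33}
σ[A != 18]: keep tuples satisfying A != 18 → {13, 15, 19, 21, 26, 30, 32, 33}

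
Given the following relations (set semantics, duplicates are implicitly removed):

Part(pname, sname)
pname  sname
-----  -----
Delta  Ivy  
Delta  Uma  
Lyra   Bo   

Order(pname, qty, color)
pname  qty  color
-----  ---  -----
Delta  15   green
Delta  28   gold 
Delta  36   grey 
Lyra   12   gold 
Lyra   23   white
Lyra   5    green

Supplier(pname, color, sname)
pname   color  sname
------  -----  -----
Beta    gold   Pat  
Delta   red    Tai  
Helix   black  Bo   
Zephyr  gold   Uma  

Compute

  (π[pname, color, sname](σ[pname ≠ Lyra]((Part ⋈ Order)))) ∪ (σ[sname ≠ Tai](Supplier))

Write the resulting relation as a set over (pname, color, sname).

{(Beta, gold, Pat), (Delta, gold, Ivy), (Delta, gold, Uma), (Delta, green, Ivy), (Delta, green, Uma), (Delta, grey, Ivy), (Delta, grey, Uma), (Helix, black, Bo), (Zephyr, gold, Uma)}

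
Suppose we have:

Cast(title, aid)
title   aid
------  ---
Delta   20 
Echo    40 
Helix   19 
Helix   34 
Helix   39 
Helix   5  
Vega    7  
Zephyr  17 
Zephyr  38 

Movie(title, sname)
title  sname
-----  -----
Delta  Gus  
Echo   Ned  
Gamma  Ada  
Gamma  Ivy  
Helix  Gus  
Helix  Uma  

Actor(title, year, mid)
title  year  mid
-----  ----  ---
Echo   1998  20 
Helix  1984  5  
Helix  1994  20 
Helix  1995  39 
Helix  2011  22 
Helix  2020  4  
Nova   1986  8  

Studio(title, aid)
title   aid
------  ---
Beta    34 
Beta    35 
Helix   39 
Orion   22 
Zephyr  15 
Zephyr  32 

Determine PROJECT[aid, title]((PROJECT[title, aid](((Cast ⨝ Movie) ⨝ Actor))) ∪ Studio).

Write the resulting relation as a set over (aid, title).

Joining Cast and Movie on title yields {(Delta, 20, Gus), (Echo, 40, Ned), (Helix, 19, Gus), (Helix, 19, Uma), (Helix, 34, Gus), (Helix, 34, Uma), (Helix, 39, Gus), (Helix, 39, Uma), (Helix, 5, Gus), (Helix, 5, Uma)}.
Joining (Cast ⨝ Movie) and Actor on title yields {(Echo, 40, Ned, 1998, 20), (Helix, 19, Gus, 1984, 5), (Helix, 19, Gus, 1994, 20), (Helix, 19, Gus, 1995, 39), (Helix, 19, Gus, 2011, 22), (Helix, 19, Gus, 2020, 4), (Helix, 19, Uma, 1984, 5), (Helix, 19, Uma, 1994, 20), (Helix, 19, Uma, 1995, 39), (Helix, 19, Uma, 2011, 22), (Helix, 19, Uma, 2020, 4), (Helix, 34, Gus, 1984, 5), (Helix, 34, Gus, 1994, 20), (Helix, 34, Gus, 1995, 39), (Helix, 34, Gus, 2011, 22), (Helix, 34, Gus, 2020, 4), (Helix, 34, Uma, 1984, 5), (Helix, 34, Uma, 1994, 20), (Helix, 34, Uma, 1995, 39), (Helix, 34, Uma, 2011, 22), (Helix, 34, Uma, 2020, 4), (Helix, 39, Gus, 1984, 5), (Helix, 39, Gus, 1994, 20), (Helix, 39, Gus, 1995, 39), (Helix, 39, Gus, 2011, 22), (Helix, 39, Gus, 2020, 4), (Helix, 39, Uma, 1984, 5), (Helix, 39, Uma, 1994, 20), (Helix, 39, Uma, 1995, 39), (Helix, 39, Uma, 2011, 22), (Helix, 39, Uma, 2020, 4), (Helix, 5, Gus, 1984, 5), (Helix, 5, Gus, 1994, 20), (Helix, 5, Gus, 1995, 39), (Helix, 5, Gus, 2011, 22), (Helix, 5, Gus, 2020, 4), (Helix, 5, Uma, 1984, 5), (Helix, 5, Uma, 1994, 20), (Helix, 5, Uma, 1995, 39), (Helix, 5, Uma, 2011, 22), (Helix, 5, Uma, 2020, 4)}.
Projecting to title, aid (36 duplicate(s) eliminated): {(Echo, 40), (Helix, 19), (Helix, 34), (Helix, 39), (Helix, 5)}
Taking the union: {(Beta, 34), (Beta, 35), (Echo, 40), (Helix, 19), (Helix, 34), (Helix, 39), (Helix, 5), (Orion, 22), (Zephyr, 15), (Zephyr, 32)}
Projecting to aid, title: {(15, Zephyr), (19, Helix), (22, Orion), (32, Zephyr), (34, Beta), (34, Helix), (35, Beta), (39, Helix), (40, Echo), (5, Helix)}

{(15, Zephyr), (19, Helix), (22, Orion), (32, Zephyr), (34, Beta), (34, Helix), (35, Beta), (39, Helix), (40, Echo), (5, Helix)}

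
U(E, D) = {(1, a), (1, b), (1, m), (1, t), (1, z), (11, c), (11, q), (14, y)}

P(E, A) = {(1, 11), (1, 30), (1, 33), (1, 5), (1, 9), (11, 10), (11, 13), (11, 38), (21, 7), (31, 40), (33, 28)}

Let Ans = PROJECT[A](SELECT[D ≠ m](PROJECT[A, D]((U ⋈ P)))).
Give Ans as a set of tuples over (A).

Natural join on E: {(1, a, 11), (1, a, 30), (1, a, 33), (1, a, 5), (1, a, 9), (1, b, 11), (1, b, 30), (1, b, 33), (1, b, 5), (1, b, 9), (1, m, 11), (1, m, 30), (1, m, 33), (1, m, 5), (1, m, 9), (1, t, 11), (1, t, 30), (1, t, 33), (1, t, 5), (1, t, 9), (1, z, 11), (1, z, 30), (1, z, 33), (1, z, 5), (1, z, 9), (11, c, 10), (11, c, 13), (11, c, 38), (11, q, 10), (11, q, 13), (11, q, 38)}
π[A, D]: project onto (A, D) → {(10, c), (10, q), (11, a), (11, b), (11, m), (11, t), (11, z), (13, c), (13, q), (30, a), (30, b), (30, m), (30, t), (30, z), (33, a), (33, b), (33, m), (33, t), (33, z), (38, c), (38, q), (5, a), (5, b), (5, m), (5, t), (5, z), (9, a), (9, b), (9, m), (9, t), (9, z)}
σ[D ≠ m]: keep tuples satisfying D ≠ m → {(10, c), (10, q), (11, a), (11, b), (11, t), (11, z), (13, c), (13, q), (30, a), (30, b), (30, t), (30, z), (33, a), (33, b), (33, t), (33, z), (38, c), (38, q), (5, a), (5, b), (5, t), (5, z), (9, a), (9, b), (9, t), (9, z)}
π[A]: project onto (A) (18 duplicate(s) eliminated) → {10, 11, 13, 30, 33, 38, 5, 9}

{10, 11, 13, 30, 33, 38, 5, 9}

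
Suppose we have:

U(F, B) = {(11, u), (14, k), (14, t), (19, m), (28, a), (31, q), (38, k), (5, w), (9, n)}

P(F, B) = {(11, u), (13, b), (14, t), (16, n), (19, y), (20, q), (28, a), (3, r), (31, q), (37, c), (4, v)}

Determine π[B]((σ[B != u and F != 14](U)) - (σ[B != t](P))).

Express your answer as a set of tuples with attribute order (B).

Apply σ_{B != u and F != 14}; surviving tuples: {(19, m), (28, a), (31, q), (38, k), (5, w), (9, n)}
Apply σ_{B != t}; surviving tuples: {(11, u), (13, b), (16, n), (19, y), (20, q), (28, a), (3, r), (31, q), (37, c), (4, v)}
Set difference of the two operands is {(19, m), (38, k), (5, w), (9, n)}.
π[B]: project onto (B) → {k, m, n, w}

{k, m, n, w}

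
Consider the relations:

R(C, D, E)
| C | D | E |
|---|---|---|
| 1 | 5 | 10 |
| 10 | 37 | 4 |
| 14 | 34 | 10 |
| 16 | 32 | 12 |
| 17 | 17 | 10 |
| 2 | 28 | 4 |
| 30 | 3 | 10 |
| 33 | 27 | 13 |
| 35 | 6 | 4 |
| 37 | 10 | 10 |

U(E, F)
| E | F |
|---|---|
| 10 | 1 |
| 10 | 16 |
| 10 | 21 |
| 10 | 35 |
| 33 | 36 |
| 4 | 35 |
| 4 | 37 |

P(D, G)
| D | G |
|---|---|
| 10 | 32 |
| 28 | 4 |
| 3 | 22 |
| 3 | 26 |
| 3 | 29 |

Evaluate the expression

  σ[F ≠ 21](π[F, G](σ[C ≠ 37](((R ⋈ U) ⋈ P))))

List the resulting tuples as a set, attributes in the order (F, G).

Joining R and U on E yields {(1, 5, 10, 1), (1, 5, 10, 16), (1, 5, 10, 21), (1, 5, 10, 35), (10, 37, 4, 35), (10, 37, 4, 37), (14, 34, 10, 1), (14, 34, 10, 16), (14, 34, 10, 21), (14, 34, 10, 35), (17, 17, 10, 1), (17, 17, 10, 16), (17, 17, 10, 21), (17, 17, 10, 35), (2, 28, 4, 35), (2, 28, 4, 37), (30, 3, 10, 1), (30, 3, 10, 16), (30, 3, 10, 21), (30, 3, 10, 35), (35, 6, 4, 35), (35, 6, 4, 37), (37, 10, 10, 1), (37, 10, 10, 16), (37, 10, 10, 21), (37, 10, 10, 35)}.
Joining (R ⋈ U) and P on D yields {(2, 28, 4, 35, 4), (2, 28, 4, 37, 4), (30, 3, 10, 1, 22), (30, 3, 10, 1, 26), (30, 3, 10, 1, 29), (30, 3, 10, 16, 22), (30, 3, 10, 16, 26), (30, 3, 10, 16, 29), (30, 3, 10, 21, 22), (30, 3, 10, 21, 26), (30, 3, 10, 21, 29), (30, 3, 10, 35, 22), (30, 3, 10, 35, 26), (30, 3, 10, 35, 29), (37, 10, 10, 1, 32), (37, 10, 10, 16, 32), (37, 10, 10, 21, 32), (37, 10, 10, 35, 32)}.
Apply σ_{C ≠ 37}; surviving tuples: {(2, 28, 4, 35, 4), (2, 28, 4, 37, 4), (30, 3, 10, 1, 22), (30, 3, 10, 1, 26), (30, 3, 10, 1, 29), (30, 3, 10, 16, 22), (30, 3, 10, 16, 26), (30, 3, 10, 16, 29), (30, 3, 10, 21, 22), (30, 3, 10, 21, 26), (30, 3, 10, 21, 29), (30, 3, 10, 35, 22), (30, 3, 10, 35, 26), (30, 3, 10, 35, 29)}
Keep only column(s) F, G: {(1, 22), (1, 26), (1, 29), (16, 22), (16, 26), (16, 29), (21, 22), (21, 26), (21, 29), (35, 22), (35, 26), (35, 29), (35, 4), (37, 4)}
Apply σ_{F ≠ 21}; surviving tuples: {(1, 22), (1, 26), (1, 29), (16, 22), (16, 26), (16, 29), (35, 22), (35, 26), (35, 29), (35, 4), (37, 4)}

{(1, 22), (1, 26), (1, 29), (16, 22), (16, 26), (16, 29), (35, 22), (35, 26), (35, 29), (35, 4), (37, 4)}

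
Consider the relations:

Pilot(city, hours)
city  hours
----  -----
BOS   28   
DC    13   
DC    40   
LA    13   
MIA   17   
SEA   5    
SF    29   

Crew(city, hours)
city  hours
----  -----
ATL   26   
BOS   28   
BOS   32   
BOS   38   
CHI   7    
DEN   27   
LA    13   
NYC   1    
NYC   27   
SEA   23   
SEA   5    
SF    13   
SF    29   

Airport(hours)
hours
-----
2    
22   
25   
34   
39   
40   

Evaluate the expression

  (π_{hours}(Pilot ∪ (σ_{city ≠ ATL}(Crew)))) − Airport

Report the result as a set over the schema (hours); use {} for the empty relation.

Filtering on city ≠ ATL leaves {(BOS, 28), (BOS, 32), (BOS, 38), (CHI, 7), (DEN, 27), (LA, 13), (NYC, 1), (NYC, 27), (SEA, 23), (SEA, 5), (SF, 13), (SF, 29)}.
Set union of the two operands is {(BOS, 28), (BOS, 32), (BOS, 38), (CHI, 7), (DC, 13), (DC, 40), (DEN, 27), (LA, 13), (MIA, 17), (NYC, 1), (NYC, 27), (SEA, 23), (SEA, 5), (SF, 13), (SF, 29)}.
Projecting to hours (3 duplicate(s) eliminated): {1, 13, 17, 23, 27, 28, 29, 32, 38, 40, 5, 7}
Set difference of the two operands is {1, 13, 17, 23, 27, 28, 29, 32, 38, 5, 7}.

{1, 13, 17, 23, 27, 28, 29, 32, 38, 5, 7}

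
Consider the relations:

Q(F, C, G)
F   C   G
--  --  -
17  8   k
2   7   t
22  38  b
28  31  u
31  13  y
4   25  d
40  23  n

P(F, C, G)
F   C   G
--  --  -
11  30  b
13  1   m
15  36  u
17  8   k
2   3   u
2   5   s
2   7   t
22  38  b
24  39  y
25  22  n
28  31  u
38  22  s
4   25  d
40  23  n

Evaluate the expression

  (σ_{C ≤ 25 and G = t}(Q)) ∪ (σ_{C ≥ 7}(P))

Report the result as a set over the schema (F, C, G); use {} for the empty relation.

{(11, 30, b), (15, 36, u), (17, 8, k), (2, 7, t), (22, 38, b), (24, 39, y), (25, 22, n), (28, 31, u), (38, 22, s), (4, 25, d), (40, 23, n)}

Apply σ_{C ≤ 25 and G = t}; surviving tuples: {(2, 7, t)}
Apply σ_{C ≥ 7}; surviving tuples: {(11, 30, b), (15, 36, u), (17, 8, k), (2, 7, t), (22, 38, b), (24, 39, y), (25, 22, n), (28, 31, u), (38, 22, s), (4, 25, d), (40, 23, n)}
Taking the union: {(11, 30, b), (15, 36, u), (17, 8, k), (2, 7, t), (22, 38, b), (24, 39, y), (25, 22, n), (28, 31, u), (38, 22, s), (4, 25, d), (40, 23, n)}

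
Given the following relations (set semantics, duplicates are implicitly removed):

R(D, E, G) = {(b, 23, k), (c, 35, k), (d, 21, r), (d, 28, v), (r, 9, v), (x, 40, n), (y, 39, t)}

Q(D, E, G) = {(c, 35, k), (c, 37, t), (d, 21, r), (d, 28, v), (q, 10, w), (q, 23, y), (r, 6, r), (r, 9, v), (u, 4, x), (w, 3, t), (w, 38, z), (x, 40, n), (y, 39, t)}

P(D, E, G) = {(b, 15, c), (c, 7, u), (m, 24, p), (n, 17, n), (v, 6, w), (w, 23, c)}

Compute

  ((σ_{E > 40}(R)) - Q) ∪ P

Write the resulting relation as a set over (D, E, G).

Selection E > 40: {}
Difference: {} with {(c, 35, k), (c, 37, t), (d, 21, r), (d, 28, v), (q, 10, w), (q, 23, y), (r, 6, r), (r, 9, v), (u, 4, x), (w, 3, t), (w, 38, z), (x, 40, n), (y, 39, t)} → {}
Union: {} with {(b, 15, c), (c, 7, u), (m, 24, p), (n, 17, n), (v, 6, w), (w, 23, c)} → {(b, 15, c), (c, 7, u), (m, 24, p), (n, 17, n), (v, 6, w), (w, 23, c)}

{(b, 15, c), (c, 7, u), (m, 24, p), (n, 17, n), (v, 6, w), (w, 23, c)}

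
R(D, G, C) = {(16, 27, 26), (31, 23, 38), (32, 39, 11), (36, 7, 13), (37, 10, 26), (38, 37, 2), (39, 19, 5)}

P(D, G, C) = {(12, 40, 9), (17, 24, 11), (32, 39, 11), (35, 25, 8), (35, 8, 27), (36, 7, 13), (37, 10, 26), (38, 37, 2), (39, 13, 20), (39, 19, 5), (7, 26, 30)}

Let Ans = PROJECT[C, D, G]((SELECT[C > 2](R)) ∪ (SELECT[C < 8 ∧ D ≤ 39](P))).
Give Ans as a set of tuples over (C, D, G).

σ[C > 2]: keep tuples satisfying C > 2 → {(16, 27, 26), (31, 23, 38), (32, 39, 11), (36, 7, 13), (37, 10, 26), (39, 19, 5)}
σ[C < 8 ∧ D ≤ 39]: keep tuples satisfying C < 8 ∧ D ≤ 39 → {(38, 37, 2), (39, 19, 5)}
Taking the union: {(16, 27, 26), (31, 23, 38), (32, 39, 11), (36, 7, 13), (37, 10, 26), (38, 37, 2), (39, 19, 5)}
Keep only column(s) C, D, G: {(11, 32, 39), (13, 36, 7), (2, 38, 37), (26, 16, 27), (26, 37, 10), (38, 31, 23), (5, 39, 19)}

{(11, 32, 39), (13, 36, 7), (2, 38, 37), (26, 16, 27), (26, 37, 10), (38, 31, 23), (5, 39, 19)}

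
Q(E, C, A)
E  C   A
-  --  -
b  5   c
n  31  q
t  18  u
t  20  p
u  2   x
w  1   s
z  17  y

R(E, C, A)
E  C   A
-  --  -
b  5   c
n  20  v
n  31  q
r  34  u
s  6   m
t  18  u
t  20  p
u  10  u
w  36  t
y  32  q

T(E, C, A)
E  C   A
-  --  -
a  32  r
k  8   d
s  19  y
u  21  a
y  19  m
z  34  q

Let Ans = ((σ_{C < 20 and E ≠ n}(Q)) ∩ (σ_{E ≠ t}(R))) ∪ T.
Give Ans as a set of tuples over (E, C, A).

Apply σ_{C < 20 and E ≠ n}; surviving tuples: {(b, 5, c), (t, 18, u), (u, 2, x), (w, 1, s), (z, 17, y)}
Apply σ_{E ≠ t}; surviving tuples: {(b, 5, c), (n, 20, v), (n, 31, q), (r, 34, u), (s, 6, m), (u, 10, u), (w, 36, t), (y, 32, q)}
Intersection: {(b, 5, c), (t, 18, u), (u, 2, x), (w, 1, s), (z, 17, y)} with {(b, 5, c), (n, 20, v), (n, 31, q), (r, 34, u), (s, 6, m), (u, 10, u), (w, 36, t), (y, 32, q)} → {(b, 5, c)}
Union: {(b, 5, c)} with {(a, 32, r), (k, 8, d), (s, 19, y), (u, 21, a), (y, 19, m), (z, 34, q)} → {(a, 32, r), (b, 5, c), (k, 8, d), (s, 19, y), (u, 21, a), (y, 19, m), (z, 34, q)}

{(a, 32, r), (b, 5, c), (k, 8, d), (s, 19, y), (u, 21, a), (y, 19, m), (z, 34, q)}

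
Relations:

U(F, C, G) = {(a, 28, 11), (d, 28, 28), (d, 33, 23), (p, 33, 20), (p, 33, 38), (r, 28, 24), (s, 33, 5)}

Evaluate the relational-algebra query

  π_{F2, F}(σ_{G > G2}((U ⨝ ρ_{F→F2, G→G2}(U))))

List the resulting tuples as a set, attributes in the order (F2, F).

ρ[F→F2, G→G2]: schema becomes (F2, C, G2); tuples unchanged.
Joining U and ρ_{F→F2, G→G2}(U) on C yields {(a, 28, 11, a, 11), (a, 28, 11, d, 28), (a, 28, 11, r, 24), (d, 28, 28, a, 11), (d, 28, 28, d, 28), (d, 28, 28, r, 24), (d, 33, 23, d, 23), (d, 33, 23, p, 20), (d, 33, 23, p, 38), (d, 33, 23, s, 5), (p, 33, 20, d, 23), (p, 33, 20, p, 20), (p, 33, 20, p, 38), (p, 33, 20, s, 5), (p, 33, 38, d, 23), (p, 33, 38, p, 20), (p, 33, 38, p, 38), (p, 33, 38, s, 5), (r, 28, 24, a, 11), (r, 28, 24, d, 28), (r, 28, 24, r, 24), (s, 33, 5, d, 23), (s, 33, 5, p, 20), (s, 33, 5, p, 38), (s, 33, 5, s, 5)}.
Selection G > G2: {(d, 28, 28, a, 11), (d, 28, 28, r, 24), (d, 33, 23, p, 20), (d, 33, 23, s, 5), (p, 33, 20, s, 5), (p, 33, 38, d, 23), (p, 33, 38, p, 20), (p, 33, 38, s, 5), (r, 28, 24, a, 11)}
Projecting to F2, F (1 duplicate(s) eliminated): {(a, d), (a, r), (d, p), (p, d), (p, p), (r, d), (s, d), (s, p)}

{(a, d), (a, r), (d, p), (p, d), (p, p), (r, d), (s, d), (s, p)}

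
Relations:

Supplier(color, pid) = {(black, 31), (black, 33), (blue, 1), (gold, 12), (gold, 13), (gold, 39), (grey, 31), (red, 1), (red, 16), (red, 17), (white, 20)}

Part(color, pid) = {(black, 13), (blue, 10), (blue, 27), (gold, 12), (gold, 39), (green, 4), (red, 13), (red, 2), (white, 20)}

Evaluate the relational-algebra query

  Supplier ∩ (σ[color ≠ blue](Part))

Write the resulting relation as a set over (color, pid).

Apply σ_{color ≠ blue}; surviving tuples: {(black, 13), (gold, 12), (gold, 39), (green, 4), (red, 13), (red, 2), (white, 20)}
Set intersection of the two operands is {(gold, 12), (gold, 39), (white, 20)}.

{(gold, 12), (gold, 39), (white, 20)}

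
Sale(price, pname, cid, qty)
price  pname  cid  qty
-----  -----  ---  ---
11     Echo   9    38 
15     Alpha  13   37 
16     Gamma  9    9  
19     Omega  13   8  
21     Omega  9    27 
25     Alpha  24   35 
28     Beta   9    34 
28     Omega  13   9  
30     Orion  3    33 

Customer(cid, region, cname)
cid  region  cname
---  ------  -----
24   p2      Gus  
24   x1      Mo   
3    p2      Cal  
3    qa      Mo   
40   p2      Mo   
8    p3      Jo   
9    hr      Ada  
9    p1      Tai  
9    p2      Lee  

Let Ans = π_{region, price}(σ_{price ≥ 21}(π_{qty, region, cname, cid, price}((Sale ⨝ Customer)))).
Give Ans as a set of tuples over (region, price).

{(hr, 21), (hr, 28), (p1, 21), (p1, 28), (p2, 21), (p2, 25), (p2, 28), (p2, 30), (qa, 30), (x1, 25)}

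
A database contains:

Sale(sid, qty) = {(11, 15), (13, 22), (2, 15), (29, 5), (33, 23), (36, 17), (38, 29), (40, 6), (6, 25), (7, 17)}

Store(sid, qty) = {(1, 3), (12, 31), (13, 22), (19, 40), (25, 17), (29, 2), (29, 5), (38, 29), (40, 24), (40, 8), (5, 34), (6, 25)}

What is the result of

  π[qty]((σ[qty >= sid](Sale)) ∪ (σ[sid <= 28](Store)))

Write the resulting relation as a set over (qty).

{15, 17, 22, 25, 3, 31, 34, 40}

Filtering on qty >= sid leaves {(11, 15), (13, 22), (2, 15), (6, 25), (7, 17)}.
Filtering on sid <= 28 leaves {(1, 3), (12, 31), (13, 22), (19, 40), (25, 17), (5, 34), (6, 25)}.
Taking the union: {(1, 3), (11, 15), (12, 31), (13, 22), (19, 40), (2, 15), (25, 17), (5, 34), (6, 25), (7, 17)}
π_{qty} gives {15, 17, 22, 25, 3, 31, 34, 40} (2 duplicate(s) eliminated).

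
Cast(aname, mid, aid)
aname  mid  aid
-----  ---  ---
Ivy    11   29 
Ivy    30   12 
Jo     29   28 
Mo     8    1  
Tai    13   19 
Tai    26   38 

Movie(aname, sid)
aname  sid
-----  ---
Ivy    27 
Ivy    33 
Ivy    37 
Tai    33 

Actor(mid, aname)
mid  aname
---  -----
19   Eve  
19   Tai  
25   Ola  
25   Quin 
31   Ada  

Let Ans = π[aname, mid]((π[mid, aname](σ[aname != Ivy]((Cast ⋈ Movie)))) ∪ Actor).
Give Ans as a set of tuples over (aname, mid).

Natural join on aname: {(Ivy, 11, 29, 27), (Ivy, 11, 29, 33), (Ivy, 11, 29, 37), (Ivy, 30, 12, 27), (Ivy, 30, 12, 33), (Ivy, 30, 12, 37), (Tai, 13, 19, 33), (Tai, 26, 38, 33)}
Filtering on aname != Ivy leaves {(Tai, 13, 19, 33), (Tai, 26, 38, 33)}.
Keep only column(s) mid, aname: {(13, Tai), (26, Tai)}
Taking the union: {(13, Tai), (19, Eve), (19, Tai), (25, Ola), (25, Quin), (26, Tai), (31, Ada)}
Keep only column(s) aname, mid: {(Ada, 31), (Eve, 19), (Ola, 25), (Quin, 25), (Tai, 13), (Tai, 19), (Tai, 26)}

{(Ada, 31), (Eve, 19), (Ola, 25), (Quin, 25), (Tai, 13), (Tai, 19), (Tai, 26)}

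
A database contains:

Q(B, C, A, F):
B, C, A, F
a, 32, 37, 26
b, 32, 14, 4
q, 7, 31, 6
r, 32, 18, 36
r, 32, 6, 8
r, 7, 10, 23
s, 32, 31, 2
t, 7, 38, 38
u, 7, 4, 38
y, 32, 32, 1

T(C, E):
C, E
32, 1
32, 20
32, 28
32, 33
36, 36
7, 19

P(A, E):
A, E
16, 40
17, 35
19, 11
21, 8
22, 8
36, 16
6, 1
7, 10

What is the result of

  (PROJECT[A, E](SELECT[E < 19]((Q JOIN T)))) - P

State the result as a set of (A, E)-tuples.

Joining Q and T on C yields {(a, 32, 37, 26, 1), (a, 32, 37, 26, 20), (a, 32, 37, 26, 28), (a, 32, 37, 26, 33), (b, 32, 14, 4, 1), (b, 32, 14, 4, 20), (b, 32, 14, 4, 28), (b, 32, 14, 4, 33), (q, 7, 31, 6, 19), (r, 32, 18, 36, 1), (r, 32, 18, 36, 20), (r, 32, 18, 36, 28), (r, 32, 18, 36, 33), (r, 32, 6, 8, 1), (r, 32, 6, 8, 20), (r, 32, 6, 8, 28), (r, 32, 6, 8, 33), (r, 7, 10, 23, 19), (s, 32, 31, 2, 1), (s, 32, 31, 2, 20), (s, 32, 31, 2, 28), (s, 32, 31, 2, 33), (t, 7, 38, 38, 19), (u, 7, 4, 38, 19), (y, 32, 32, 1, 1), (y, 32, 32, 1, 20), (y, 32, 32, 1, 28), (y, 32, 32, 1, 33)}.
Filtering on E < 19 leaves {(a, 32, 37, 26, 1), (b, 32, 14, 4, 1), (r, 32, 18, 36, 1), (r, 32, 6, 8, 1), (s, 32, 31, 2, 1), (y, 32, 32, 1, 1)}.
Keep only column(s) A, E: {(14, 1), (18, 1), (31, 1), (32, 1), (37, 1), (6, 1)}
Set difference of the two operands is {(14, 1), (18, 1), (31, 1), (32, 1), (37, 1)}.

{(14, 1), (18, 1), (31, 1), (32, 1), (37, 1)}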